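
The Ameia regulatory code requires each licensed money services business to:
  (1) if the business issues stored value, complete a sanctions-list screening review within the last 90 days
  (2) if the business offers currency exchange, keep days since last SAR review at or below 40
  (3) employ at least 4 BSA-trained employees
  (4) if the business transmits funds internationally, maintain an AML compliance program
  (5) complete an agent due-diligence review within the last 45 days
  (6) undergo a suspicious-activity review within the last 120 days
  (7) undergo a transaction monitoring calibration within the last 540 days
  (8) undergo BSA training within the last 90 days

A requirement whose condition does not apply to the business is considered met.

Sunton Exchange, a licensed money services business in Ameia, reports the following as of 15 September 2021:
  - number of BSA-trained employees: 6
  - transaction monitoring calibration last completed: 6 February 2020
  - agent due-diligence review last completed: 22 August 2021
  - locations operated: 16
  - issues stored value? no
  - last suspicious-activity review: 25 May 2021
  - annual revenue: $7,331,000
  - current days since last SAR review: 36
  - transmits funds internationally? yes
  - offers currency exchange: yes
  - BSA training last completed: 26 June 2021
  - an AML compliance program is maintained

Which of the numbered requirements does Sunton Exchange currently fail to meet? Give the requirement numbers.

1. condition 'issues stored value' does not hold → requirement n/a → met
2. condition 'offers currency exchange' holds; days since last SAR review 36 ≤ 40 → met
3. BSA-trained employees 6 ≥ 4 → met
4. condition 'transmits funds internationally' holds; AML compliance program present → met
5. agent due-diligence review 24 days ago vs limit 45 → met
6. suspicious-activity review 113 days ago vs limit 120 → met
7. transaction monitoring calibration 587 days ago vs limit 540 → not met
8. BSA training 81 days ago vs limit 90 → met
Not met: 7

7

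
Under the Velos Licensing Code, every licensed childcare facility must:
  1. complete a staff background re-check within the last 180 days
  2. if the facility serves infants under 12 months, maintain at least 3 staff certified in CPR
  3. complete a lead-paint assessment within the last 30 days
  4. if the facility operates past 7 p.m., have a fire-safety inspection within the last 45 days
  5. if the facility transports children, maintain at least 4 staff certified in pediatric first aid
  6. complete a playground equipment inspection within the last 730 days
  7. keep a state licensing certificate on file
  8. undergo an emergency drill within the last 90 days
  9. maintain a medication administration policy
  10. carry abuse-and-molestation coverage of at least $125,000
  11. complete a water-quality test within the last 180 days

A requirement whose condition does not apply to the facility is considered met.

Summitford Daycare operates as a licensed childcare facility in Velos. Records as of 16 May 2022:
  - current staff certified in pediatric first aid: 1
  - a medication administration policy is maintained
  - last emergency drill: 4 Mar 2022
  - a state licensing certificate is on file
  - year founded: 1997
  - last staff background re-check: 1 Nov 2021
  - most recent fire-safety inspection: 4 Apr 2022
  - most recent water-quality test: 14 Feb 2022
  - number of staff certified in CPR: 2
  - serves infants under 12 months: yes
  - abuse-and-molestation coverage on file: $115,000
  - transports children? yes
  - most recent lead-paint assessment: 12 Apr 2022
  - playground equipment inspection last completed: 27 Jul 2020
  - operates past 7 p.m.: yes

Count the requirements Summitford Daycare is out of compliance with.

1. staff background re-check 196 days ago vs limit 180 → not met
2. condition 'serves infants under 12 months' holds; staff certified in CPR 2 < 3 → not met
3. lead-paint assessment 34 days ago vs limit 30 → not met
4. condition 'operates past 7 p.m.' holds; fire-safety inspection 42 days ago vs limit 45 → met
5. condition 'transports children' holds; staff certified in pediatric first aid 1 < 4 → not met
6. playground equipment inspection 658 days ago vs limit 730 → met
7. state licensing certificate present → met
8. emergency drill 73 days ago vs limit 90 → met
9. medication administration policy present → met
10. abuse-and-molestation coverage $115,000 < $125,000 → not met
11. water-quality test 91 days ago vs limit 180 → met
Not met: 5 of 11

5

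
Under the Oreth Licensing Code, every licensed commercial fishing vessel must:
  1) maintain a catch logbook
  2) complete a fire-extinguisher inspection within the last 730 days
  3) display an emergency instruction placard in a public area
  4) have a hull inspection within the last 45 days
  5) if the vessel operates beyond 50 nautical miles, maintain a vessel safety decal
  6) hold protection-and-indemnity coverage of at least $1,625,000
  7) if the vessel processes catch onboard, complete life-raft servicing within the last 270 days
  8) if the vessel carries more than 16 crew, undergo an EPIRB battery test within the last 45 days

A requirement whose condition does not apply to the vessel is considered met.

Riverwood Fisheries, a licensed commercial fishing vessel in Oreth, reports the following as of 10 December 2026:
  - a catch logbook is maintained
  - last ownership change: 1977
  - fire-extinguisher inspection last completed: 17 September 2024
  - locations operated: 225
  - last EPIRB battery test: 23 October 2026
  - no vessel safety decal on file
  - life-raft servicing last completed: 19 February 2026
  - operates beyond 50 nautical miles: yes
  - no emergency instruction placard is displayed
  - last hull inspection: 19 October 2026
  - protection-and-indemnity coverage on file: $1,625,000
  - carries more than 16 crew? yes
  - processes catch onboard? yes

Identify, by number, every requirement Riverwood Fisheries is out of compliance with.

2, 3, 4, 5, 7, 8

1. catch logbook present → met
2. fire-extinguisher inspection 814 days ago vs limit 730 → not met
3. emergency instruction placard absent → not met
4. hull inspection 52 days ago vs limit 45 → not met
5. condition 'operates beyond 50 nautical miles' holds; vessel safety decal absent → not met
6. protection-and-indemnity coverage $1,625,000 ≥ $1,625,000 → met
7. condition 'processes catch onboard' holds; life-raft servicing 294 days ago vs limit 270 → not met
8. condition 'carries more than 16 crew' holds; EPIRB battery test 48 days ago vs limit 45 → not met
Not met: 2, 3, 4, 5, 7, 8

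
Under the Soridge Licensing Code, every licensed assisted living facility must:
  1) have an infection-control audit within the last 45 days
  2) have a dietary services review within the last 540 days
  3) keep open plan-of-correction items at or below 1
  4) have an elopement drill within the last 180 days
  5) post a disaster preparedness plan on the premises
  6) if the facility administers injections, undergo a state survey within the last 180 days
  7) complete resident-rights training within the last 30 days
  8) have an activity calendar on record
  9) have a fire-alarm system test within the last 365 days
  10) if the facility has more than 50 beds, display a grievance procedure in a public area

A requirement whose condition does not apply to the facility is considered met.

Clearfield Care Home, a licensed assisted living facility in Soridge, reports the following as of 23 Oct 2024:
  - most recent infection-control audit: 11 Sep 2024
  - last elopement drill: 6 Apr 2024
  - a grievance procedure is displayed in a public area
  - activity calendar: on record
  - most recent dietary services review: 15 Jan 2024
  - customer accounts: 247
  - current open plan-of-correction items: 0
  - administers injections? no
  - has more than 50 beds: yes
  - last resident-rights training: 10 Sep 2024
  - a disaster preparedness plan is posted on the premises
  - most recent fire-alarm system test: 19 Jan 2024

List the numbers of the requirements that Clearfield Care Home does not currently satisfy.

1. infection-control audit 42 days ago vs limit 45 → met
2. dietary services review 282 days ago vs limit 540 → met
3. open plan-of-correction items 0 ≤ 1 → met
4. elopement drill 200 days ago vs limit 180 → not met
5. disaster preparedness plan present → met
6. condition 'administers injections' does not hold → requirement n/a → met
7. resident-rights training 43 days ago vs limit 30 → not met
8. activity calendar present → met
9. fire-alarm system test 278 days ago vs limit 365 → met
10. condition 'has more than 50 beds' holds; grievance procedure present → met
Not met: 4, 7

4, 7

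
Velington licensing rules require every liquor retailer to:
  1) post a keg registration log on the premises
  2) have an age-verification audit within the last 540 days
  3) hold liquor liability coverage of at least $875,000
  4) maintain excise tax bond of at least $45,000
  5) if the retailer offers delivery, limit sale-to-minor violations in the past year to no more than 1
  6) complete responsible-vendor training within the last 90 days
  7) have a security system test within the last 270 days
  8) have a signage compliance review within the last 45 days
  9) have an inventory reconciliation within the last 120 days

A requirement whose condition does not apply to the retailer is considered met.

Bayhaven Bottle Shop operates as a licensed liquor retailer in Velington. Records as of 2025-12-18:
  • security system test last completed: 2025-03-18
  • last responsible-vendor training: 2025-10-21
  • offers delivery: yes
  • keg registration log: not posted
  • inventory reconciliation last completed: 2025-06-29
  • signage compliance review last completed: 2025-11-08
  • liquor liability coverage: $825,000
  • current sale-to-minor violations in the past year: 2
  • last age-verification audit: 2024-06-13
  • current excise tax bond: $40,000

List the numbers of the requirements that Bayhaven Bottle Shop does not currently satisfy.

1. keg registration log absent → not met
2. age-verification audit 553 days ago vs limit 540 → not met
3. liquor liability coverage $825,000 < $875,000 → not met
4. excise tax bond $40,000 < $45,000 → not met
5. condition 'offers delivery' holds; sale-to-minor violations in the past year 2 > 1 → not met
6. responsible-vendor training 58 days ago vs limit 90 → met
7. security system test 275 days ago vs limit 270 → not met
8. signage compliance review 40 days ago vs limit 45 → met
9. inventory reconciliation 172 days ago vs limit 120 → not met
Not met: 1, 2, 3, 4, 5, 7, 9

1, 2, 3, 4, 5, 7, 9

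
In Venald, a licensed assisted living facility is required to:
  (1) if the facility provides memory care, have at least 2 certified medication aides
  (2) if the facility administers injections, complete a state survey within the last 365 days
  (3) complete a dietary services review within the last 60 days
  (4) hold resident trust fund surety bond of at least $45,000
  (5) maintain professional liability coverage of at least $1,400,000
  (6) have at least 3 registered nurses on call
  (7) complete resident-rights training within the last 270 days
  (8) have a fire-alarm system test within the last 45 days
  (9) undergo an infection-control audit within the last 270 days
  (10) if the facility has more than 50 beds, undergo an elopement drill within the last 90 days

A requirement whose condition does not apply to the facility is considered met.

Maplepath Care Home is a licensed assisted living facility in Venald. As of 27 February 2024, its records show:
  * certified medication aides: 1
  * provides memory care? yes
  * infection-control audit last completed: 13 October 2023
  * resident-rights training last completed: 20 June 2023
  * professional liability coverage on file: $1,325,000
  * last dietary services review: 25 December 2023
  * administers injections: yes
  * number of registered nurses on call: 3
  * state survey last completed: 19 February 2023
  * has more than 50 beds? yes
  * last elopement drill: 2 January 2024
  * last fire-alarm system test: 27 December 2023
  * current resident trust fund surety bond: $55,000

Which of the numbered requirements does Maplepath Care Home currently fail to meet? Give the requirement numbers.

1, 2, 3, 5, 8

1. condition 'provides memory care' holds; certified medication aides 1 < 2 → not met
2. condition 'administers injections' holds; state survey 373 days ago vs limit 365 → not met
3. dietary services review 64 days ago vs limit 60 → not met
4. resident trust fund surety bond $55,000 ≥ $45,000 → met
5. professional liability coverage $1,325,000 < $1,400,000 → not met
6. registered nurses on call 3 ≥ 3 → met
7. resident-rights training 252 days ago vs limit 270 → met
8. fire-alarm system test 62 days ago vs limit 45 → not met
9. infection-control audit 137 days ago vs limit 270 → met
10. condition 'has more than 50 beds' holds; elopement drill 56 days ago vs limit 90 → met
Not met: 1, 2, 3, 5, 8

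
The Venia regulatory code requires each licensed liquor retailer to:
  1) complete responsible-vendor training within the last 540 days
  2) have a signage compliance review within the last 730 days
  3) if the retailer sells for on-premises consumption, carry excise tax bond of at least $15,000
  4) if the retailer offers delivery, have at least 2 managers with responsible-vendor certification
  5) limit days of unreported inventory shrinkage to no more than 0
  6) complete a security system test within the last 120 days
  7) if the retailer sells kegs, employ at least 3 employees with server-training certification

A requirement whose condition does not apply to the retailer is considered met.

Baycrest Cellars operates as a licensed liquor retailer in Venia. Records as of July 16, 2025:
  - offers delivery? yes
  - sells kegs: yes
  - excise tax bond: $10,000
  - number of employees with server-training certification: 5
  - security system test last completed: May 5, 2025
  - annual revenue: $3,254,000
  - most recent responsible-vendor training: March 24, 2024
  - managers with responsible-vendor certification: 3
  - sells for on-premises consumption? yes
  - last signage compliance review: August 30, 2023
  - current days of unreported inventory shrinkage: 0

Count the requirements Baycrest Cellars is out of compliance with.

1

1. responsible-vendor training 479 days ago vs limit 540 → met
2. signage compliance review 686 days ago vs limit 730 → met
3. condition 'sells for on-premises consumption' holds; excise tax bond $10,000 < $15,000 → not met
4. condition 'offers delivery' holds; managers with responsible-vendor certification 3 ≥ 2 → met
5. days of unreported inventory shrinkage 0 ≤ 0 → met
6. security system test 72 days ago vs limit 120 → met
7. condition 'sells kegs' holds; employees with server-training certification 5 ≥ 3 → met
Not met: 1 of 7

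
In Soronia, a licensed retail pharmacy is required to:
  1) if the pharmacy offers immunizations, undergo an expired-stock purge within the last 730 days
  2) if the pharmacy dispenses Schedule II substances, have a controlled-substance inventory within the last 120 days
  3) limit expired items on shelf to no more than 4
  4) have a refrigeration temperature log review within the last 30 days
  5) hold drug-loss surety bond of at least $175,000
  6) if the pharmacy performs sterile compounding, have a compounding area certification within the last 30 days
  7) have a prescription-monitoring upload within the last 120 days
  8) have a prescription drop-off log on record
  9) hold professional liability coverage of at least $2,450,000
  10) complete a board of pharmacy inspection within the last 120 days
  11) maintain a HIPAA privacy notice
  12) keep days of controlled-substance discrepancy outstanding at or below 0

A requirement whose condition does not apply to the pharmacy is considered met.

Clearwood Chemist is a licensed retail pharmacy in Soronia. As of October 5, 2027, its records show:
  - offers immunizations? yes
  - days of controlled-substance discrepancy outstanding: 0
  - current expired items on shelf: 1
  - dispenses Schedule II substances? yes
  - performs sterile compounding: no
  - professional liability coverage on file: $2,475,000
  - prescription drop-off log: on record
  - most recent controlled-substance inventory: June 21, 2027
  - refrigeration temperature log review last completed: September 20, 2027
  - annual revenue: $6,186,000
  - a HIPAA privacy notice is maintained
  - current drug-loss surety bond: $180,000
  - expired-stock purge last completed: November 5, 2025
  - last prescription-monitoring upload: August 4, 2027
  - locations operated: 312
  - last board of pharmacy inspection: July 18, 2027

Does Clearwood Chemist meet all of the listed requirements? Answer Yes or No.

1. condition 'offers immunizations' holds; expired-stock purge 699 days ago vs limit 730 → met
2. condition 'dispenses Schedule II substances' holds; controlled-substance inventory 106 days ago vs limit 120 → met
3. expired items on shelf 1 ≤ 4 → met
4. refrigeration temperature log review 15 days ago vs limit 30 → met
5. drug-loss surety bond $180,000 ≥ $175,000 → met
6. condition 'performs sterile compounding' does not hold → requirement n/a → met
7. prescription-monitoring upload 62 days ago vs limit 120 → met
8. prescription drop-off log present → met
9. professional liability coverage $2,475,000 ≥ $2,450,000 → met
10. board of pharmacy inspection 79 days ago vs limit 120 → met
11. HIPAA privacy notice present → met
12. days of controlled-substance discrepancy outstanding 0 ≤ 0 → met
All met.

Yes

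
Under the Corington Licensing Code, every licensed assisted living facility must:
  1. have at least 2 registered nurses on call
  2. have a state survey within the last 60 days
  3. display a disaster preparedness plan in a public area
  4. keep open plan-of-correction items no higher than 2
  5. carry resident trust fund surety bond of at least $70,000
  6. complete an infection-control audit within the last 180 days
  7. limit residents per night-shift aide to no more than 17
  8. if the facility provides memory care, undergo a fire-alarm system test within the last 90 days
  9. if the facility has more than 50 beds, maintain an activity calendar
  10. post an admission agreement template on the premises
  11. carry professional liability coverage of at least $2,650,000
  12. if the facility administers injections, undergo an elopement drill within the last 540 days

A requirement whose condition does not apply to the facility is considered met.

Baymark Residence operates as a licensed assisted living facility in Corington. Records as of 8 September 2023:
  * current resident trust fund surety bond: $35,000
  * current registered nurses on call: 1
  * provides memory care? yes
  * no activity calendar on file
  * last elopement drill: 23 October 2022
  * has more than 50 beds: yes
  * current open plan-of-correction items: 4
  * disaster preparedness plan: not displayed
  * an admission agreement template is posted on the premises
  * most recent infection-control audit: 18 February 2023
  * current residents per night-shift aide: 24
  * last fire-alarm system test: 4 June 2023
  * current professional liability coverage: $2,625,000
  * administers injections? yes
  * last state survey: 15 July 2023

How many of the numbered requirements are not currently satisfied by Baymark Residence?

1. registered nurses on call 1 < 2 → not met
2. state survey 55 days ago vs limit 60 → met
3. disaster preparedness plan absent → not met
4. open plan-of-correction items 4 > 2 → not met
5. resident trust fund surety bond $35,000 < $70,000 → not met
6. infection-control audit 202 days ago vs limit 180 → not met
7. residents per night-shift aide 24 > 17 → not met
8. condition 'provides memory care' holds; fire-alarm system test 96 days ago vs limit 90 → not met
9. condition 'has more than 50 beds' holds; activity calendar absent → not met
10. admission agreement template present → met
11. professional liability coverage $2,625,000 < $2,650,000 → not met
12. condition 'administers injections' holds; elopement drill 320 days ago vs limit 540 → met
Not met: 9 of 12

9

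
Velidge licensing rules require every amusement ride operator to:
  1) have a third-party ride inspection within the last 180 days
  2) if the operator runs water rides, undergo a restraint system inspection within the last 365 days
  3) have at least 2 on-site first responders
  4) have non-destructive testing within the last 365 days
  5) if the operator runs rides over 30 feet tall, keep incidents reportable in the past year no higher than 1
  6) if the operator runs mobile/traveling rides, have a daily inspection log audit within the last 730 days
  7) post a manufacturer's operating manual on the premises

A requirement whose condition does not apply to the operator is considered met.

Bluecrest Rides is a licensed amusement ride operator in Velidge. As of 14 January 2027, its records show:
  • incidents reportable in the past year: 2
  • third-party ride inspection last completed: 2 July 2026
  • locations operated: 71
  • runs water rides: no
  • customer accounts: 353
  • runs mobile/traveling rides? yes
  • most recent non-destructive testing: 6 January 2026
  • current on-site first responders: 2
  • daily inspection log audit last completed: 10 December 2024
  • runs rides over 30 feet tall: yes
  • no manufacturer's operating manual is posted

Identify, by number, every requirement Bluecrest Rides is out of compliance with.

1, 4, 5, 6, 7

1. third-party ride inspection 196 days ago vs limit 180 → not met
2. condition 'runs water rides' does not hold → requirement n/a → met
3. on-site first responders 2 ≥ 2 → met
4. non-destructive testing 373 days ago vs limit 365 → not met
5. condition 'runs rides over 30 feet tall' holds; incidents reportable in the past year 2 > 1 → not met
6. condition 'runs mobile/traveling rides' holds; daily inspection log audit 765 days ago vs limit 730 → not met
7. manufacturer's operating manual absent → not met
Not met: 1, 4, 5, 6, 7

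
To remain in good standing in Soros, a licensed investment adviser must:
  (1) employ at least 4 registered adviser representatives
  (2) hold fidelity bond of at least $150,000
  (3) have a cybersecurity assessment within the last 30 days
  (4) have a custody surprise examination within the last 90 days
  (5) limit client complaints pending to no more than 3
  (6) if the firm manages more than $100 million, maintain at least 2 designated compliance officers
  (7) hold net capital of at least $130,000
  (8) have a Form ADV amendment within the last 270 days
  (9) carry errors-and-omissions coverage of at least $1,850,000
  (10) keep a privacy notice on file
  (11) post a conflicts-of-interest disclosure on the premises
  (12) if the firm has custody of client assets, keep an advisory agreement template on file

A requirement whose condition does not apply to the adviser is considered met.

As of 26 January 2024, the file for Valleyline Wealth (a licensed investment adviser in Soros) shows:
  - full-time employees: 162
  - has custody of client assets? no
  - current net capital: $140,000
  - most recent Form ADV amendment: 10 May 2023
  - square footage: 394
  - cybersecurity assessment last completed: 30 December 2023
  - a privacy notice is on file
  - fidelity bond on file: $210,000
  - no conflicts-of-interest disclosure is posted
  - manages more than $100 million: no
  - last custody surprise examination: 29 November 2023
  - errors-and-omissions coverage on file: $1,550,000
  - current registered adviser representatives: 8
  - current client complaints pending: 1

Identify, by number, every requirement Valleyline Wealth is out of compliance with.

1. registered adviser representatives 8 ≥ 4 → met
2. fidelity bond $210,000 ≥ $150,000 → met
3. cybersecurity assessment 27 days ago vs limit 30 → met
4. custody surprise examination 58 days ago vs limit 90 → met
5. client complaints pending 1 ≤ 3 → met
6. condition 'manages more than $100 million' does not hold → requirement n/a → met
7. net capital $140,000 ≥ $130,000 → met
8. Form ADV amendment 261 days ago vs limit 270 → met
9. errors-and-omissions coverage $1,550,000 < $1,850,000 → not met
10. privacy notice present → met
11. conflicts-of-interest disclosure absent → not met
12. condition 'has custody of client assets' does not hold → requirement n/a → met
Not met: 9, 11

9, 11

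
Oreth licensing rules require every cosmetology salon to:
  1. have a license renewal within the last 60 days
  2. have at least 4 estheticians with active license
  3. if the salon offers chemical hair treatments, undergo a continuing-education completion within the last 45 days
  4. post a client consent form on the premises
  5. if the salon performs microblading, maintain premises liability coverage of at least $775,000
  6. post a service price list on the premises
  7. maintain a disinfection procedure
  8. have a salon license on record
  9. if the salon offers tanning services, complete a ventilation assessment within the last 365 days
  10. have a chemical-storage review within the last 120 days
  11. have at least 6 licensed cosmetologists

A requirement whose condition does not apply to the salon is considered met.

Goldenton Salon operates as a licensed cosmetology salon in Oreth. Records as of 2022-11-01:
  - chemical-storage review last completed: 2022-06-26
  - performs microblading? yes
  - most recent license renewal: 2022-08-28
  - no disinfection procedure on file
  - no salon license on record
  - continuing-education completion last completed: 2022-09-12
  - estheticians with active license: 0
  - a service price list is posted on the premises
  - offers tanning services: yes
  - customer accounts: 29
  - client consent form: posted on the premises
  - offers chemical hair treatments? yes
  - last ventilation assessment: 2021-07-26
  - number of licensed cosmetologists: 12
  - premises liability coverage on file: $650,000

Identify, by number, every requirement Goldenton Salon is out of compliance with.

1. license renewal 65 days ago vs limit 60 → not met
2. estheticians with active license 0 < 4 → not met
3. condition 'offers chemical hair treatments' holds; continuing-education completion 50 days ago vs limit 45 → not met
4. client consent form present → met
5. condition 'performs microblading' holds; premises liability coverage $650,000 < $775,000 → not met
6. service price list present → met
7. disinfection procedure absent → not met
8. salon license absent → not met
9. condition 'offers tanning services' holds; ventilation assessment 463 days ago vs limit 365 → not met
10. chemical-storage review 128 days ago vs limit 120 → not met
11. licensed cosmetologists 12 ≥ 6 → met
Not met: 1, 2, 3, 5, 7, 8, 9, 10

1, 2, 3, 5, 7, 8, 9, 10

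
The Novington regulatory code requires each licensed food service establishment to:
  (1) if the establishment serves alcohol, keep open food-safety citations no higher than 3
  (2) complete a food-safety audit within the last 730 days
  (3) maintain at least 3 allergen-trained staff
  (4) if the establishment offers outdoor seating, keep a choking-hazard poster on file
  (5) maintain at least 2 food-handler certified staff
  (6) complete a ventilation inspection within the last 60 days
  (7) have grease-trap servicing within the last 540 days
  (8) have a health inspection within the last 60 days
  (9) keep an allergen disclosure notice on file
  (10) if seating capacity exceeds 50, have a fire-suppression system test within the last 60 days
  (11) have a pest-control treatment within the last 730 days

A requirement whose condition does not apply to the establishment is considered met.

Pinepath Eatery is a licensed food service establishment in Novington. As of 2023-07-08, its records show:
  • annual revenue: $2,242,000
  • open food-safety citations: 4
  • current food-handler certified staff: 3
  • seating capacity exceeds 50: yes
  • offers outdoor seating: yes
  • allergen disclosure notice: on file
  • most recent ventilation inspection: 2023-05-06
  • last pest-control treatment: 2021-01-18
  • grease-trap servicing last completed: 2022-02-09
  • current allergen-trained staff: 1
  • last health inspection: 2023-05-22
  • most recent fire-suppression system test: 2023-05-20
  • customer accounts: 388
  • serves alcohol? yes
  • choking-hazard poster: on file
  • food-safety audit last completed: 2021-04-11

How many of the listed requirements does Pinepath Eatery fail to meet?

1. condition 'serves alcohol' holds; open food-safety citations 4 > 3 → not met
2. food-safety audit 818 days ago vs limit 730 → not met
3. allergen-trained staff 1 < 3 → not met
4. condition 'offers outdoor seating' holds; choking-hazard poster present → met
5. food-handler certified staff 3 ≥ 2 → met
6. ventilation inspection 63 days ago vs limit 60 → not met
7. grease-trap servicing 514 days ago vs limit 540 → met
8. health inspection 47 days ago vs limit 60 → met
9. allergen disclosure notice present → met
10. condition 'seating capacity exceeds 50' holds; fire-suppression system test 49 days ago vs limit 60 → met
11. pest-control treatment 901 days ago vs limit 730 → not met
Not met: 5 of 11

5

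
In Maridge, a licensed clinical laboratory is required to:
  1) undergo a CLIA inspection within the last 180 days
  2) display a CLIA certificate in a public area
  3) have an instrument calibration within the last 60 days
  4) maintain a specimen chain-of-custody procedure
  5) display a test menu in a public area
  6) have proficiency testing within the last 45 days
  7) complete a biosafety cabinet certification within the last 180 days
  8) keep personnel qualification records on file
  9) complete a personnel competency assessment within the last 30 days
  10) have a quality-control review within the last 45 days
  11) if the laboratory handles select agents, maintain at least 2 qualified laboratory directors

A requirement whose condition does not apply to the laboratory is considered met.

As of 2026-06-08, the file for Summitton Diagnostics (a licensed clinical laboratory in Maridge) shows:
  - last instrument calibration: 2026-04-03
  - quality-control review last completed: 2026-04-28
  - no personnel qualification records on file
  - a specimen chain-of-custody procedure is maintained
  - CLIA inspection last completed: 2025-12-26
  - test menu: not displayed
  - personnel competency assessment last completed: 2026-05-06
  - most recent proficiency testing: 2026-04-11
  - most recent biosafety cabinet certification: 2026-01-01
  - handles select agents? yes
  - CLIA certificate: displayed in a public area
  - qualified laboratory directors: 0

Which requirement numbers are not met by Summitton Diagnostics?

3, 5, 6, 8, 9, 11

1. CLIA inspection 164 days ago vs limit 180 → met
2. CLIA certificate present → met
3. instrument calibration 66 days ago vs limit 60 → not met
4. specimen chain-of-custody procedure present → met
5. test menu absent → not met
6. proficiency testing 58 days ago vs limit 45 → not met
7. biosafety cabinet certification 158 days ago vs limit 180 → met
8. personnel qualification records absent → not met
9. personnel competency assessment 33 days ago vs limit 30 → not met
10. quality-control review 41 days ago vs limit 45 → met
11. condition 'handles select agents' holds; qualified laboratory directors 0 < 2 → not met
Not met: 3, 5, 6, 8, 9, 11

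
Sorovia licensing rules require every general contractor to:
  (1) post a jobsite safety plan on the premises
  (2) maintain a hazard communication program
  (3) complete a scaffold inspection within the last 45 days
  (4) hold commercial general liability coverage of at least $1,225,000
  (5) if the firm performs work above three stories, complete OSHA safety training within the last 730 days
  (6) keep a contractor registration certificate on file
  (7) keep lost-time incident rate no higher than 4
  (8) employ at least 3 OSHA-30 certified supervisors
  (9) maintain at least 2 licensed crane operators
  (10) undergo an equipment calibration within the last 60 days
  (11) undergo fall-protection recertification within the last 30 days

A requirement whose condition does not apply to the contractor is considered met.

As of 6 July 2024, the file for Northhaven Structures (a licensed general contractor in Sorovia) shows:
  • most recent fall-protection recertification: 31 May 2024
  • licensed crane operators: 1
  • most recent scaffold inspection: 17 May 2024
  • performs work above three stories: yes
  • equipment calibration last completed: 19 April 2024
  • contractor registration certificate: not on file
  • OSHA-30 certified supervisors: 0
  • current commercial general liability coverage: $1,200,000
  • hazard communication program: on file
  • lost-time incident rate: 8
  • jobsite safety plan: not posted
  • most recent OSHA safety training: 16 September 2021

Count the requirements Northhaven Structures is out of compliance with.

1. jobsite safety plan absent → not met
2. hazard communication program present → met
3. scaffold inspection 50 days ago vs limit 45 → not met
4. commercial general liability coverage $1,200,000 < $1,225,000 → not met
5. condition 'performs work above three stories' holds; OSHA safety training 1024 days ago vs limit 730 → not met
6. contractor registration certificate absent → not met
7. lost-time incident rate 8 > 4 → not met
8. OSHA-30 certified supervisors 0 < 3 → not met
9. licensed crane operators 1 < 2 → not met
10. equipment calibration 78 days ago vs limit 60 → not met
11. fall-protection recertification 36 days ago vs limit 30 → not met
Not met: 10 of 11

10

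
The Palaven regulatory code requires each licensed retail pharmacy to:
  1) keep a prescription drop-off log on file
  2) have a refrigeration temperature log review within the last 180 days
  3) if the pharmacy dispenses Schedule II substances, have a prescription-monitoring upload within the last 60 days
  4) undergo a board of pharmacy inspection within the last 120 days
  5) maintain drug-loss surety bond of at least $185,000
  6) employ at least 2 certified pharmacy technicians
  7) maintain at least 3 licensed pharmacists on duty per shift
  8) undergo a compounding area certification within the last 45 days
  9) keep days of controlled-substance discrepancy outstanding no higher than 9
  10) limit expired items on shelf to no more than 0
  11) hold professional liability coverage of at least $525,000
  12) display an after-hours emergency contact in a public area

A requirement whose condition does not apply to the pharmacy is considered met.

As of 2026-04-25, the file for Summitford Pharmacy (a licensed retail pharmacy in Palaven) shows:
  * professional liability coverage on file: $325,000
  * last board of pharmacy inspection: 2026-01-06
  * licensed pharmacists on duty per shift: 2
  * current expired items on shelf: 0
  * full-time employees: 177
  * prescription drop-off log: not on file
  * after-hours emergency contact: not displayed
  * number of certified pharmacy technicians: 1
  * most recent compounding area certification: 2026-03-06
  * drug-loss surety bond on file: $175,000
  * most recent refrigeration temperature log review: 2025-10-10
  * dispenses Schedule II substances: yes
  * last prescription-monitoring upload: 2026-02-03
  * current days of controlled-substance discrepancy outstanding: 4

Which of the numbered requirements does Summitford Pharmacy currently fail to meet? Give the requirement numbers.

1, 2, 3, 5, 6, 7, 8, 11, 12

1. prescription drop-off log absent → not met
2. refrigeration temperature log review 197 days ago vs limit 180 → not met
3. condition 'dispenses Schedule II substances' holds; prescription-monitoring upload 81 days ago vs limit 60 → not met
4. board of pharmacy inspection 109 days ago vs limit 120 → met
5. drug-loss surety bond $175,000 < $185,000 → not met
6. certified pharmacy technicians 1 < 2 → not met
7. licensed pharmacists on duty per shift 2 < 3 → not met
8. compounding area certification 50 days ago vs limit 45 → not met
9. days of controlled-substance discrepancy outstanding 4 ≤ 9 → met
10. expired items on shelf 0 ≤ 0 → met
11. professional liability coverage $325,000 < $525,000 → not met
12. after-hours emergency contact absent → not met
Not met: 1, 2, 3, 5, 6, 7, 8, 11, 12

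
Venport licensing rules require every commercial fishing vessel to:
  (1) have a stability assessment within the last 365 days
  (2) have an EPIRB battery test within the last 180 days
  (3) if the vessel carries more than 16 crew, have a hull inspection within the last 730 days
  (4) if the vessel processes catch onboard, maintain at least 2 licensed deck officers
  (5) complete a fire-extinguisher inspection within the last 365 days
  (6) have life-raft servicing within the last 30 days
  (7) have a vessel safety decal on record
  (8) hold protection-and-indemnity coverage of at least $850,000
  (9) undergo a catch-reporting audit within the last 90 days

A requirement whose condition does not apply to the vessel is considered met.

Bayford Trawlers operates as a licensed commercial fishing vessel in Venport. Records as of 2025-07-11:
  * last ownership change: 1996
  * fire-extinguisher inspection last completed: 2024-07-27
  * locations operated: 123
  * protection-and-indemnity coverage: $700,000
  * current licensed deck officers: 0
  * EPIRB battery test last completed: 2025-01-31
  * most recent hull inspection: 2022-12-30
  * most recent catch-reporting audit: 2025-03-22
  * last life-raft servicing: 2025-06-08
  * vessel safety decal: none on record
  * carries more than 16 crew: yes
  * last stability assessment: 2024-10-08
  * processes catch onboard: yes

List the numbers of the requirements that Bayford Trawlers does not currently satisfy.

1. stability assessment 276 days ago vs limit 365 → met
2. EPIRB battery test 161 days ago vs limit 180 → met
3. condition 'carries more than 16 crew' holds; hull inspection 924 days ago vs limit 730 → not met
4. condition 'processes catch onboard' holds; licensed deck officers 0 < 2 → not met
5. fire-extinguisher inspection 349 days ago vs limit 365 → met
6. life-raft servicing 33 days ago vs limit 30 → not met
7. vessel safety decal absent → not met
8. protection-and-indemnity coverage $700,000 < $850,000 → not met
9. catch-reporting audit 111 days ago vs limit 90 → not met
Not met: 3, 4, 6, 7, 8, 9

3, 4, 6, 7, 8, 9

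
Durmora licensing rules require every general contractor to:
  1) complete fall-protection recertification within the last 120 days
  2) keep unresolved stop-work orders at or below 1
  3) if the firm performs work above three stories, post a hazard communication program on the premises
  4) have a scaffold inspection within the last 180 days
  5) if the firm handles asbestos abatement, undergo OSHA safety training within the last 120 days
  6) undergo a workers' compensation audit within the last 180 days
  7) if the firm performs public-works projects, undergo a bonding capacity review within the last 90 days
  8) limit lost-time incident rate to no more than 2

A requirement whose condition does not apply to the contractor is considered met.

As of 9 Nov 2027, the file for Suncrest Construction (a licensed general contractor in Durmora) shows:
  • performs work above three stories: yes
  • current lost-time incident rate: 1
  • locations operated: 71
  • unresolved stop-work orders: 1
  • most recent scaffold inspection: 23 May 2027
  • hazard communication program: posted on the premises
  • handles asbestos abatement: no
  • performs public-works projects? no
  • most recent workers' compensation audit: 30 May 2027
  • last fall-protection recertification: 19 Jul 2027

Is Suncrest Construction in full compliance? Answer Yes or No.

1. fall-protection recertification 113 days ago vs limit 120 → met
2. unresolved stop-work orders 1 ≤ 1 → met
3. condition 'performs work above three stories' holds; hazard communication program present → met
4. scaffold inspection 170 days ago vs limit 180 → met
5. condition 'handles asbestos abatement' does not hold → requirement n/a → met
6. workers' compensation audit 163 days ago vs limit 180 → met
7. condition 'performs public-works projects' does not hold → requirement n/a → met
8. lost-time incident rate 1 ≤ 2 → met
All met.

Yes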